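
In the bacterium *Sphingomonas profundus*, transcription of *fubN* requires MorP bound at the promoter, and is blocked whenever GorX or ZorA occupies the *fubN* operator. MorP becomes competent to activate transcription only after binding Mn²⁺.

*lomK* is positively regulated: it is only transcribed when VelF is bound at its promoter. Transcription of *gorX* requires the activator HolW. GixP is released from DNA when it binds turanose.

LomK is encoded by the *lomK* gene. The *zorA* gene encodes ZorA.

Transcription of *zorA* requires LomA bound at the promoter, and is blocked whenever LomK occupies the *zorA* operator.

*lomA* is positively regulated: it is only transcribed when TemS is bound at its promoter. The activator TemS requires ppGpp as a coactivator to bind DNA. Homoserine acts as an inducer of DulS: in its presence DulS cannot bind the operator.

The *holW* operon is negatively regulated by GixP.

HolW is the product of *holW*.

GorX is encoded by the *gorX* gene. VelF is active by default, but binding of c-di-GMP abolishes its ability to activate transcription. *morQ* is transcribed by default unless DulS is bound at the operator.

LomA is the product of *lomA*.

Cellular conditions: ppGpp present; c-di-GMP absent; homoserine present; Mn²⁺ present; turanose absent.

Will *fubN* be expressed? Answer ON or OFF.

Turanose is absent, so GixP is active.
With repressor GixP bound, *holW* is not transcribed.
So HolW is not produced.
Required activator HolW is absent, so *gorX* is not transcribed.
So GorX is not produced.
ppGpp is present, so TemS is active.
No repressor is bound and TemS is active, so *lomA* is transcribed.
So LomA is produced and active.
c-di-GMP is absent, so VelF is active.
No repressor is bound and VelF is active, so *lomK* is transcribed.
So LomK is produced and active.
With repressor LomK bound, *zorA* is not transcribed.
So ZorA is not produced.
Mn²⁺ is present, so MorP is active.
No repressor is bound and MorP is active, so *fubN* is transcribed.

ON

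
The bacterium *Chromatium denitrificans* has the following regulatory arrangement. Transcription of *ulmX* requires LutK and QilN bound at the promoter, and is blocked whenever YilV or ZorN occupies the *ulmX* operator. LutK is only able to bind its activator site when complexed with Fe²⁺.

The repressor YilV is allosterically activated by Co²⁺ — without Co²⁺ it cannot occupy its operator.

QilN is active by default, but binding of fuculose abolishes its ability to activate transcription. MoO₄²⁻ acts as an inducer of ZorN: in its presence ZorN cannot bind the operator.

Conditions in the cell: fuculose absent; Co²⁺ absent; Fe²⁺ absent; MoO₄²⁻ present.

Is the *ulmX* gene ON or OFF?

Fe²⁺ is absent, so LutK is inactive.
Co²⁺ is absent, so YilV is inactive.
Fuculose is absent, so QilN is active.
MoO₄²⁻ is present, so ZorN is inactive.
Required activator LutK is absent, so *ulmX* is not transcribed.

OFF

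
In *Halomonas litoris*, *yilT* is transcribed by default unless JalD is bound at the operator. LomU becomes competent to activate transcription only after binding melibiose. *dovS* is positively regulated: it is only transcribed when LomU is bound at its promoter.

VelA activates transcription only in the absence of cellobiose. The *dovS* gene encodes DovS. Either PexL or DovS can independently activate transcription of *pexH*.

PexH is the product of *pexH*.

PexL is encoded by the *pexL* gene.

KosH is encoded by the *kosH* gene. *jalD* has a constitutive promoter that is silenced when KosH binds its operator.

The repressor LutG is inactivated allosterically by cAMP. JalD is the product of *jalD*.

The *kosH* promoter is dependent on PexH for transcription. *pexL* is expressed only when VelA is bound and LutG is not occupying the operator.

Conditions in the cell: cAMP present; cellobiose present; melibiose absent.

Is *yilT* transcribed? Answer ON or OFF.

Cellobiose is present, so VelA is inactive.
cAMP is present, so LutG is inactive.
Required activator VelA is absent, so *pexL* is not transcribed.
So PexL is not produced.
Melibiose is absent, so LomU is inactive.
Required activator LomU is absent, so *dovS* is not transcribed.
So DovS is not produced.
No activator is available at the *pexH* promoter, so *pexH* is not transcribed.
So PexH is not produced.
Required activator PexH is absent, so *kosH* is not transcribed.
So KosH is not produced.
With no repressor bound, *jalD* is transcribed.
So JalD is produced and active.
With repressor JalD bound, *yilT* is not transcribed.

OFF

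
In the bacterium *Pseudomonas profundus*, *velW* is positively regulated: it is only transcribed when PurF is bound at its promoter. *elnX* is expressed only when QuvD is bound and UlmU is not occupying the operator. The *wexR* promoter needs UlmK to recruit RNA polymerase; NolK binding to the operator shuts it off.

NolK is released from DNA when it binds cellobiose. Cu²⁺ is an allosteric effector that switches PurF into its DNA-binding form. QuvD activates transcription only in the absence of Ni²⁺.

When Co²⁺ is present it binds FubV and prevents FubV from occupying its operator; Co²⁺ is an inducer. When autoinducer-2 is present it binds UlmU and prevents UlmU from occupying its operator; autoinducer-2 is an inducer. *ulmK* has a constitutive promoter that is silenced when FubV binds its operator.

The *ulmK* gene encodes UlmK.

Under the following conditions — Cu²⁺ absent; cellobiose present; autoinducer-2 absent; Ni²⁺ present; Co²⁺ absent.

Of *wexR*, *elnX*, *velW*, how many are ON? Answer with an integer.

Cellobiose is present, so NolK is inactive.
Co²⁺ is absent, so FubV is active.
With repressor FubV bound, *ulmK* is not transcribed.
So UlmK is not produced.
Required activator UlmK is absent, so *wexR* is not transcribed.
→ *wexR* is OFF.
Ni²⁺ is present, so QuvD is inactive.
Autoinducer-2 is absent, so UlmU is active.
With repressor UlmU bound, *elnX* is not transcribed.
→ *elnX* is OFF.
Cu²⁺ is absent, so PurF is inactive.
Required activator PurF is absent, so *velW* is not transcribed.
→ *velW* is OFF.
0 of the 3 genes are transcribed.

0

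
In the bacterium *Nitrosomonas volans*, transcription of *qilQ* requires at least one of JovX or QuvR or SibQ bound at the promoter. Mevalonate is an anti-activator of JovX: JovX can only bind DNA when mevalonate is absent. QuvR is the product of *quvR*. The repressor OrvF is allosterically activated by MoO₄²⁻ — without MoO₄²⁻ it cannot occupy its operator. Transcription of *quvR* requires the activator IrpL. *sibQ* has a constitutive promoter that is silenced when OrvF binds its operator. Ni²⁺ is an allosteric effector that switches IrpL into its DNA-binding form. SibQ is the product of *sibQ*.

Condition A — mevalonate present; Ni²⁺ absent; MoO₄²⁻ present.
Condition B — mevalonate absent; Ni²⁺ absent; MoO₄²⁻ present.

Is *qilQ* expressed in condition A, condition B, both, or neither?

Condition A:
Mevalonate is present, so JovX is inactive.
Ni²⁺ is absent, so IrpL is inactive.
Required activator IrpL is absent, so *quvR* is not transcribed.
So QuvR is not produced.
MoO₄²⁻ is present, so OrvF is active.
With repressor OrvF bound, *sibQ* is not transcribed.
So SibQ is not produced.
No activator is available at the *qilQ* promoter, so *qilQ* is not transcribed.
→ *qilQ* is OFF in A.
Condition B:
Mevalonate is absent, so JovX is active.
Ni²⁺ is absent, so IrpL is inactive.
Required activator IrpL is absent, so *quvR* is not transcribed.
So QuvR is not produced.
MoO₄²⁻ is present, so OrvF is active.
With repressor OrvF bound, *sibQ* is not transcribed.
So SibQ is not produced.
Activator JovX is present, so *qilQ* is transcribed.
→ *qilQ* is ON in B.

B only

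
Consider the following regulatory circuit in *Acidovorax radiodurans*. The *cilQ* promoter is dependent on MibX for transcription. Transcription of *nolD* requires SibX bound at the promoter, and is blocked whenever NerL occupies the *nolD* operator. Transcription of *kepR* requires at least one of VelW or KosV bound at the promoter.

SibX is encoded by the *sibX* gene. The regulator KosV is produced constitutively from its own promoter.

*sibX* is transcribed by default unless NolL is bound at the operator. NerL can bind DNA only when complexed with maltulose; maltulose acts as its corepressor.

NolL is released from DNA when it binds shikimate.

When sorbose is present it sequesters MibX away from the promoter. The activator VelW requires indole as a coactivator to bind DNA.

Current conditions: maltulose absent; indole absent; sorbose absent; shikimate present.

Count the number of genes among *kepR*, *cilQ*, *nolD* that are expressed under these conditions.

3

Indole is absent, so VelW is inactive.
KosV is produced constitutively and is active.
Activator KosV is present, so *kepR* is transcribed.
→ *kepR* is ON.
Sorbose is absent, so MibX is active.
No repressor is bound and MibX is active, so *cilQ* is transcribed.
→ *cilQ* is ON.
Maltulose is absent, so NerL is inactive.
Shikimate is present, so NolL is inactive.
With no repressor bound, *sibX* is transcribed.
So SibX is produced and active.
No repressor is bound and SibX is active, so *nolD* is transcribed.
→ *nolD* is ON.
3 of the 3 genes are transcribed.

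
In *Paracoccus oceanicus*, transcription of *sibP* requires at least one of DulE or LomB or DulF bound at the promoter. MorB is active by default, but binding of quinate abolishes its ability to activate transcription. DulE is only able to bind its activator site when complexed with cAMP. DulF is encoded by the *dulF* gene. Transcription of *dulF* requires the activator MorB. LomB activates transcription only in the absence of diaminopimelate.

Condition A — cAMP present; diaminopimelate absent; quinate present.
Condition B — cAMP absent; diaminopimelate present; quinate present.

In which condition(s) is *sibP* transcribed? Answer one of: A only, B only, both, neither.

Condition A:
cAMP is present, so DulE is active.
Diaminopimelate is absent, so LomB is active.
Quinate is present, so MorB is inactive.
Required activator MorB is absent, so *dulF* is not transcribed.
So DulF is not produced.
Activator DulE is present, so *sibP* is transcribed.
→ *sibP* is ON in A.
Condition B:
cAMP is absent, so DulE is inactive.
Diaminopimelate is present, so LomB is inactive.
Quinate is present, so MorB is inactive.
Required activator MorB is absent, so *dulF* is not transcribed.
So DulF is not produced.
No activator is available at the *sibP* promoter, so *sibP* is not transcribed.
→ *sibP* is OFF in B.

A only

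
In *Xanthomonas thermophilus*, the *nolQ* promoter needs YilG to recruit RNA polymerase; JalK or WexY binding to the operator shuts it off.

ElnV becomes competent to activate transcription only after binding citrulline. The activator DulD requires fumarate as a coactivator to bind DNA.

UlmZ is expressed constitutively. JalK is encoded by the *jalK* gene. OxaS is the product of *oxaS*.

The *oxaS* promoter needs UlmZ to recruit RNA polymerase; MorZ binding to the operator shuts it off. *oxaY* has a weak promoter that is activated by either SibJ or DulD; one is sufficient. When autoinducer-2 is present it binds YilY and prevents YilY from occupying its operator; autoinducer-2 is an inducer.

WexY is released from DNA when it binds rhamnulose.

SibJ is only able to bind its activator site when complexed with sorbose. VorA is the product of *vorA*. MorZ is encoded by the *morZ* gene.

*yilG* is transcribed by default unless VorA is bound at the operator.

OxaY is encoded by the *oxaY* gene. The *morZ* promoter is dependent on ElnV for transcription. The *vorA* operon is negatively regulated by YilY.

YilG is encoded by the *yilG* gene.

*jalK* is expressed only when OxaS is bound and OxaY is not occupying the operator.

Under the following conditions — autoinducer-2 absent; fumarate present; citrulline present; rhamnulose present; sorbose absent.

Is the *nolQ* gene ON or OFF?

Sorbose is absent, so SibJ is inactive.
Fumarate is present, so DulD is active.
Activator DulD is present, so *oxaY* is transcribed.
So OxaY is produced and active.
Citrulline is present, so ElnV is active.
No repressor is bound and ElnV is active, so *morZ* is transcribed.
So MorZ is produced and active.
UlmZ is produced constitutively and is active.
With repressor MorZ bound, *oxaS* is not transcribed.
So OxaS is not produced.
With repressor OxaY bound, *jalK* is not transcribed.
So JalK is not produced.
Rhamnulose is present, so WexY is inactive.
Autoinducer-2 is absent, so YilY is active.
With repressor YilY bound, *vorA* is not transcribed.
So VorA is not produced.
With no repressor bound, *yilG* is transcribed.
So YilG is produced and active.
No repressor is bound and YilG is active, so *nolQ* is transcribed.

ON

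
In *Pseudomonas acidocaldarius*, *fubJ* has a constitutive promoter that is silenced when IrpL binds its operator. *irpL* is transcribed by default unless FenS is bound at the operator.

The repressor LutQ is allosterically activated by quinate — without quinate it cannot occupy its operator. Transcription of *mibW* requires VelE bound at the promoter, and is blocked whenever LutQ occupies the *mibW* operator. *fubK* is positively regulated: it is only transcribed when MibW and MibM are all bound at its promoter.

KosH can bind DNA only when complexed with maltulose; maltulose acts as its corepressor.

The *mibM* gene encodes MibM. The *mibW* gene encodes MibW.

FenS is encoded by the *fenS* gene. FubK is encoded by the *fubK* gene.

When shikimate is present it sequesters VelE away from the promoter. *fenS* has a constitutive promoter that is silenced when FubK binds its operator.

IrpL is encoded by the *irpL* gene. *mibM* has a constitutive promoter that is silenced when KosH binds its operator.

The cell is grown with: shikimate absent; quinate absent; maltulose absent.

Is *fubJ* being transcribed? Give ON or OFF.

Quinate is absent, so LutQ is inactive.
Shikimate is absent, so VelE is active.
No repressor is bound and VelE is active, so *mibW* is transcribed.
So MibW is produced and active.
Maltulose is absent, so KosH is inactive.
With no repressor bound, *mibM* is transcribed.
So MibM is produced and active.
No repressor is bound and MibW and MibM are active, so *fubK* is transcribed.
So FubK is produced and active.
With repressor FubK bound, *fenS* is not transcribed.
So FenS is not produced.
With no repressor bound, *irpL* is transcribed.
So IrpL is produced and active.
With repressor IrpL bound, *fubJ* is not transcribed.

OFF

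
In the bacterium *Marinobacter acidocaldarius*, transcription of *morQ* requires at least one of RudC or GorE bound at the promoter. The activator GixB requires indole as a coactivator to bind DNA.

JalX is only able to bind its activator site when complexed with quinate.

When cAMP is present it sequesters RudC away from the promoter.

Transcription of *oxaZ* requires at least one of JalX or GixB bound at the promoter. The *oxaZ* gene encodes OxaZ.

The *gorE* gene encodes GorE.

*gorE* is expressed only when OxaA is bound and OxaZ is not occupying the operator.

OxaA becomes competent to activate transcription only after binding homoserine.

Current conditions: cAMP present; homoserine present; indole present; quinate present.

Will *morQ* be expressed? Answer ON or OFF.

cAMP is present, so RudC is inactive.
Quinate is present, so JalX is active.
Indole is present, so GixB is active.
Activator JalX is present, so *oxaZ* is transcribed.
So OxaZ is produced and active.
Homoserine is present, so OxaA is active.
With repressor OxaZ bound, *gorE* is not transcribed.
So GorE is not produced.
No activator is available at the *morQ* promoter, so *morQ* is not transcribed.

OFF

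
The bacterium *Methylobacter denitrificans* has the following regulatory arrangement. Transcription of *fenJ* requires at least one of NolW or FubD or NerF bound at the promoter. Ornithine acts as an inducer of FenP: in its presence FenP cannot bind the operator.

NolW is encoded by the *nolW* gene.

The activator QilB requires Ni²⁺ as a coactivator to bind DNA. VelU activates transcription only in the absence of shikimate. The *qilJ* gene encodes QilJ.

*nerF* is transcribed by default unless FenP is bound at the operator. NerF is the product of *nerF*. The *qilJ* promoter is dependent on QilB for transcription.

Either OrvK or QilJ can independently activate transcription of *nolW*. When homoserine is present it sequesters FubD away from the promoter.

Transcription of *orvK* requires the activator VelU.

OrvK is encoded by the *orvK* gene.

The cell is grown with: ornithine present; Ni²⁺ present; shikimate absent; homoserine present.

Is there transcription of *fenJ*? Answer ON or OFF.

Shikimate is absent, so VelU is active.
No repressor is bound and VelU is active, so *orvK* is transcribed.
So OrvK is produced and active.
Ni²⁺ is present, so QilB is active.
No repressor is bound and QilB is active, so *qilJ* is transcribed.
So QilJ is produced and active.
Activator OrvK is present, so *nolW* is transcribed.
So NolW is produced and active.
Homoserine is present, so FubD is inactive.
Ornithine is present, so FenP is inactive.
With no repressor bound, *nerF* is transcribed.
So NerF is produced and active.
Activator NolW is present, so *fenJ* is transcribed.

ON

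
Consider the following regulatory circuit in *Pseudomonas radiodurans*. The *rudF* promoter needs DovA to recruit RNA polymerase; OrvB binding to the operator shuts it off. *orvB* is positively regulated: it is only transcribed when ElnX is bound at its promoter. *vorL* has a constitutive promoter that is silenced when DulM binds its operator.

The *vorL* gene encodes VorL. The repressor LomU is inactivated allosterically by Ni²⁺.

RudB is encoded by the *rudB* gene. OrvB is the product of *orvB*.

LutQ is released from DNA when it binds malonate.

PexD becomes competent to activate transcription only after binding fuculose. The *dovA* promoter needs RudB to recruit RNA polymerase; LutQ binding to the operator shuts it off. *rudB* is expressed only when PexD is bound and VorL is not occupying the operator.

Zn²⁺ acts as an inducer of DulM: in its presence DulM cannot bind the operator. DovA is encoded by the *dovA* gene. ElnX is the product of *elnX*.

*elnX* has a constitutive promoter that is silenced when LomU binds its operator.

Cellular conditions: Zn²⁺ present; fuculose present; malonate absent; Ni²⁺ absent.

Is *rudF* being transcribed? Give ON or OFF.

Ni²⁺ is absent, so LomU is active.
With repressor LomU bound, *elnX* is not transcribed.
So ElnX is not produced.
Required activator ElnX is absent, so *orvB* is not transcribed.
So OrvB is not produced.
Malonate is absent, so LutQ is active.
Fuculose is present, so PexD is active.
Zn²⁺ is present, so DulM is inactive.
With no repressor bound, *vorL* is transcribed.
So VorL is produced and active.
With repressor VorL bound, *rudB* is not transcribed.
So RudB is not produced.
With repressor LutQ bound, *dovA* is not transcribed.
So DovA is not produced.
Required activator DovA is absent, so *rudF* is not transcribed.

OFF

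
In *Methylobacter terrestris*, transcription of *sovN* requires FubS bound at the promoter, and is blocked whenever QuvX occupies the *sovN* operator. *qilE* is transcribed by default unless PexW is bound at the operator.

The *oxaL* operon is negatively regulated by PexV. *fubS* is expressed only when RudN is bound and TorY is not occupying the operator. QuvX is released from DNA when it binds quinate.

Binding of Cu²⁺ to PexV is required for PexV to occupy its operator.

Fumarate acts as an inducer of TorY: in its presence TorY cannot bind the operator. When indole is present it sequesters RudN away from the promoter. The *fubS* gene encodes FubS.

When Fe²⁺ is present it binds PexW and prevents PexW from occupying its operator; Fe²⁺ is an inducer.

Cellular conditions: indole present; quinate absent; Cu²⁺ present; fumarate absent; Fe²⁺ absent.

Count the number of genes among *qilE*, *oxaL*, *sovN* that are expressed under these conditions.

0

Fe²⁺ is absent, so PexW is active.
With repressor PexW bound, *qilE* is not transcribed.
→ *qilE* is OFF.
Cu²⁺ is present, so PexV is active.
With repressor PexV bound, *oxaL* is not transcribed.
→ *oxaL* is OFF.
Quinate is absent, so QuvX is active.
Indole is present, so RudN is inactive.
Fumarate is absent, so TorY is active.
With repressor TorY bound, *fubS* is not transcribed.
So FubS is not produced.
With repressor QuvX bound, *sovN* is not transcribed.
→ *sovN* is OFF.
0 of the 3 genes are transcribed.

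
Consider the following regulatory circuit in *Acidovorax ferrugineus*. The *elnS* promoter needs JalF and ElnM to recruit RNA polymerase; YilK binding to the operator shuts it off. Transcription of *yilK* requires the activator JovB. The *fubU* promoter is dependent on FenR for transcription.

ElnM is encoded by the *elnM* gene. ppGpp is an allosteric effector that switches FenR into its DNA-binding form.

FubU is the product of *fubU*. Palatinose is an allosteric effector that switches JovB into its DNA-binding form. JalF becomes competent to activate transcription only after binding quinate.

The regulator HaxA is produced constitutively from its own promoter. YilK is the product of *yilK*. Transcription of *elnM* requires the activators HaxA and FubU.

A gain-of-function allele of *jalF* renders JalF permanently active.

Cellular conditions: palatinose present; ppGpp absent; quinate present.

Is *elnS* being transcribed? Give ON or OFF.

JalF is constitutively active in this strain.
Palatinose is present, so JovB is active.
No repressor is bound and JovB is active, so *yilK* is transcribed.
So YilK is produced and active.
HaxA is produced constitutively and is active.
ppGpp is absent, so FenR is inactive.
Required activator FenR is absent, so *fubU* is not transcribed.
So FubU is not produced.
Required activator FubU is absent, so *elnM* is not transcribed.
So ElnM is not produced.
With repressor YilK bound, *elnS* is not transcribed.

OFF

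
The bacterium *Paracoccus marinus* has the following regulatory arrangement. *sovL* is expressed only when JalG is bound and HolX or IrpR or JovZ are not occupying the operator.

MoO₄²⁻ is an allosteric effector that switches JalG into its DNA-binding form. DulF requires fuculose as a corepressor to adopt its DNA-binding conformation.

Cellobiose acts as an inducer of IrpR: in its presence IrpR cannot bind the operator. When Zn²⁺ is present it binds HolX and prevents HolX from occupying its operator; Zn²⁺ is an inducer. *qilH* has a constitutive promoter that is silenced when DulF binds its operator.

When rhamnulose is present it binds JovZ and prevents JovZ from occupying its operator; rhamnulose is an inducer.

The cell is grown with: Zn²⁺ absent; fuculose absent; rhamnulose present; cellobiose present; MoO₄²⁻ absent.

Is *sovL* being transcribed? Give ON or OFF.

OFF

Zn²⁺ is absent, so HolX is active.
Cellobiose is present, so IrpR is inactive.
MoO₄²⁻ is absent, so JalG is inactive.
Rhamnulose is present, so JovZ is inactive.
With repressor HolX bound, *sovL* is not transcribed.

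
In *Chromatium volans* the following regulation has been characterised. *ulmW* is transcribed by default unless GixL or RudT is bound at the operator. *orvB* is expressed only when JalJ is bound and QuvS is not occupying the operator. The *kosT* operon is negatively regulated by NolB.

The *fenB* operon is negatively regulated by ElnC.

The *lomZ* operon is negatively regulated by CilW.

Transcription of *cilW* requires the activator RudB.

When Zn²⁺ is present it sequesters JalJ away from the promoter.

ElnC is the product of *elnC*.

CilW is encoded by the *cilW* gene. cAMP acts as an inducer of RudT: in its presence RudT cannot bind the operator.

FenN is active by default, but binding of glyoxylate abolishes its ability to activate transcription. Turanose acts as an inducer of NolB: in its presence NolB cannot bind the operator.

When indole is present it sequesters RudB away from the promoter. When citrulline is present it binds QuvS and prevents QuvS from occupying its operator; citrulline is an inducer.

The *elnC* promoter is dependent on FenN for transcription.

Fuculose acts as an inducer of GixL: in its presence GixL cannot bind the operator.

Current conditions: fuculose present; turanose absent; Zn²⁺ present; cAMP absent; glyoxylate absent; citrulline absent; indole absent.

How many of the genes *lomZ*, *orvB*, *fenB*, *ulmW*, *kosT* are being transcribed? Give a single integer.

Indole is absent, so RudB is active.
No repressor is bound and RudB is active, so *cilW* is transcribed.
So CilW is produced and active.
With repressor CilW bound, *lomZ* is not transcribed.
→ *lomZ* is OFF.
Zn²⁺ is present, so JalJ is inactive.
Citrulline is absent, so QuvS is active.
With repressor QuvS bound, *orvB* is not transcribed.
→ *orvB* is OFF.
Glyoxylate is absent, so FenN is active.
No repressor is bound and FenN is active, so *elnC* is transcribed.
So ElnC is produced and active.
With repressor ElnC bound, *fenB* is not transcribed.
→ *fenB* is OFF.
Fuculose is present, so GixL is inactive.
cAMP is absent, so RudT is active.
With repressor RudT bound, *ulmW* is not transcribed.
→ *ulmW* is OFF.
Turanose is absent, so NolB is active.
With repressor NolB bound, *kosT* is not transcribed.
→ *kosT* is OFF.
0 of the 5 genes are transcribed.

0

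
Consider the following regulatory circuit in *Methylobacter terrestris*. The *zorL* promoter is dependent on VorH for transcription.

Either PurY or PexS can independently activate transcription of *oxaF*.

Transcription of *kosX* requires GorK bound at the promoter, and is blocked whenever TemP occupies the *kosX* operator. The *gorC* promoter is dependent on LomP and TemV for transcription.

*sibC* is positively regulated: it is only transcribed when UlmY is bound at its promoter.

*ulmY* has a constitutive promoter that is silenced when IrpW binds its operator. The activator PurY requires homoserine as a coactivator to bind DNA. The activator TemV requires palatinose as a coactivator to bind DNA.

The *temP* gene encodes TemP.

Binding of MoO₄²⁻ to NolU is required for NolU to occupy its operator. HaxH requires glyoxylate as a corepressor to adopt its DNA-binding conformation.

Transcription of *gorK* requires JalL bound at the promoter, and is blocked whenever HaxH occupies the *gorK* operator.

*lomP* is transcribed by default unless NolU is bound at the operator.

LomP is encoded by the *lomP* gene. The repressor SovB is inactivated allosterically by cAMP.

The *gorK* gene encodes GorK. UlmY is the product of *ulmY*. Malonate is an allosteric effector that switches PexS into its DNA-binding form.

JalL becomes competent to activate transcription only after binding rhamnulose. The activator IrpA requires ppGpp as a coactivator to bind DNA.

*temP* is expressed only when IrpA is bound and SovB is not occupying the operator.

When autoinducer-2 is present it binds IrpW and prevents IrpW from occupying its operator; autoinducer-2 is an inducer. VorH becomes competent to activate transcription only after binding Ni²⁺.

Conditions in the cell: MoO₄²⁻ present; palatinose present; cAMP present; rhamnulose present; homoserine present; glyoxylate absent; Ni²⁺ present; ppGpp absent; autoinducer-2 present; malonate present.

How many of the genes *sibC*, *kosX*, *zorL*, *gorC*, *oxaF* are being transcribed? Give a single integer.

4

Autoinducer-2 is present, so IrpW is inactive.
With no repressor bound, *ulmY* is transcribed.
So UlmY is produced and active.
No repressor is bound and UlmY is active, so *sibC* is transcribed.
→ *sibC* is ON.
Glyoxylate is absent, so HaxH is inactive.
Rhamnulose is present, so JalL is active.
No repressor is bound and JalL is active, so *gorK* is transcribed.
So GorK is produced and active.
cAMP is present, so SovB is inactive.
ppGpp is absent, so IrpA is inactive.
Required activator IrpA is absent, so *temP* is not transcribed.
So TemP is not produced.
No repressor is bound and GorK is active, so *kosX* is transcribed.
→ *kosX* is ON.
Ni²⁺ is present, so VorH is active.
No repressor is bound and VorH is active, so *zorL* is transcribed.
→ *zorL* is ON.
MoO₄²⁻ is present, so NolU is active.
With repressor NolU bound, *lomP* is not transcribed.
So LomP is not produced.
Palatinose is present, so TemV is active.
Required activator LomP is absent, so *gorC* is not transcribed.
→ *gorC* is OFF.
Homoserine is present, so PurY is active.
Malonate is present, so PexS is active.
Activator PurY is present, so *oxaF* is transcribed.
→ *oxaF* is ON.
4 of the 5 genes are transcribed.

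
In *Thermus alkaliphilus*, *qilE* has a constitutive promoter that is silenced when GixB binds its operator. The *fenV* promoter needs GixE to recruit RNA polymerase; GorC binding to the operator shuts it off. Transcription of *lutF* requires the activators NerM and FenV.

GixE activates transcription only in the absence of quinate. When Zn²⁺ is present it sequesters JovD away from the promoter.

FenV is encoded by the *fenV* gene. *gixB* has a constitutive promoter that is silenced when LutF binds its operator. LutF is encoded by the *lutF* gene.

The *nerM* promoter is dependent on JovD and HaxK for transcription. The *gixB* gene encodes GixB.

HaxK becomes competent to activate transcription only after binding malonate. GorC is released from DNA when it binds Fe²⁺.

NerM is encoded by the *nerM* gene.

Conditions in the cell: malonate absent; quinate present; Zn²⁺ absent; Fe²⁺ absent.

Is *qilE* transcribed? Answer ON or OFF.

Zn²⁺ is absent, so JovD is active.
Malonate is absent, so HaxK is inactive.
Required activator HaxK is absent, so *nerM* is not transcribed.
So NerM is not produced.
Fe²⁺ is absent, so GorC is active.
Quinate is present, so GixE is inactive.
With repressor GorC bound, *fenV* is not transcribed.
So FenV is not produced.
Required activator NerM is absent, so *lutF* is not transcribed.
So LutF is not produced.
With no repressor bound, *gixB* is transcribed.
So GixB is produced and active.
With repressor GixB bound, *qilE* is not transcribed.

OFF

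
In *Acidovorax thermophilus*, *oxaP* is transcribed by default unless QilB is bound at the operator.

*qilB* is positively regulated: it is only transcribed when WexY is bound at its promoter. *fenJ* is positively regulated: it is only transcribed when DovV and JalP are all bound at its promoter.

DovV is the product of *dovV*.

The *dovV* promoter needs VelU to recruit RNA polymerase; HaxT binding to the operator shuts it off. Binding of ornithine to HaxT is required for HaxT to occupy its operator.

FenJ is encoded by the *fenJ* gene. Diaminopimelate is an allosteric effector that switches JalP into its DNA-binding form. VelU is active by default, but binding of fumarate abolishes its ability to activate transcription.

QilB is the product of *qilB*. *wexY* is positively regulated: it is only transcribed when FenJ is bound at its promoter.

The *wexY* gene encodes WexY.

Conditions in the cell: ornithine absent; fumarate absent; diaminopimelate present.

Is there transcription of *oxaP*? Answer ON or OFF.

Fumarate is absent, so VelU is active.
Ornithine is absent, so HaxT is inactive.
No repressor is bound and VelU is active, so *dovV* is transcribed.
So DovV is produced and active.
Diaminopimelate is present, so JalP is active.
No repressor is bound and DovV and JalP are active, so *fenJ* is transcribed.
So FenJ is produced and active.
No repressor is bound and FenJ is active, so *wexY* is transcribed.
So WexY is produced and active.
No repressor is bound and WexY is active, so *qilB* is transcribed.
So QilB is produced and active.
With repressor QilB bound, *oxaP* is not transcribed.

OFF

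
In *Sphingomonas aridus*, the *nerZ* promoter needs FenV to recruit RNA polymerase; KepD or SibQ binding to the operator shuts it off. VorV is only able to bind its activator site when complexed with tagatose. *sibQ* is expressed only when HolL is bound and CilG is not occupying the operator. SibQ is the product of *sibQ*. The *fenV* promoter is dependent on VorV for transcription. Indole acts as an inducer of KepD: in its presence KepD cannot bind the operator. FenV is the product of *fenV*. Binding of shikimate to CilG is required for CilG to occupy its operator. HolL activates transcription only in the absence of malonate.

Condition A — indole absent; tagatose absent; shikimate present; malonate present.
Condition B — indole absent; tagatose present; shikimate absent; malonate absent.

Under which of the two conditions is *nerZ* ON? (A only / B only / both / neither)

neither

Condition A:
Indole is absent, so KepD is active.
Tagatose is absent, so VorV is inactive.
Required activator VorV is absent, so *fenV* is not transcribed.
So FenV is not produced.
Shikimate is present, so CilG is active.
Malonate is present, so HolL is inactive.
With repressor CilG bound, *sibQ* is not transcribed.
So SibQ is not produced.
With repressor KepD bound, *nerZ* is not transcribed.
→ *nerZ* is OFF in A.
Condition B:
Indole is absent, so KepD is active.
Tagatose is present, so VorV is active.
No repressor is bound and VorV is active, so *fenV* is transcribed.
So FenV is produced and active.
Shikimate is absent, so CilG is inactive.
Malonate is absent, so HolL is active.
No repressor is bound and HolL is active, so *sibQ* is transcribed.
So SibQ is produced and active.
With repressor KepD bound, *nerZ* is not transcribed.
→ *nerZ* is OFF in B.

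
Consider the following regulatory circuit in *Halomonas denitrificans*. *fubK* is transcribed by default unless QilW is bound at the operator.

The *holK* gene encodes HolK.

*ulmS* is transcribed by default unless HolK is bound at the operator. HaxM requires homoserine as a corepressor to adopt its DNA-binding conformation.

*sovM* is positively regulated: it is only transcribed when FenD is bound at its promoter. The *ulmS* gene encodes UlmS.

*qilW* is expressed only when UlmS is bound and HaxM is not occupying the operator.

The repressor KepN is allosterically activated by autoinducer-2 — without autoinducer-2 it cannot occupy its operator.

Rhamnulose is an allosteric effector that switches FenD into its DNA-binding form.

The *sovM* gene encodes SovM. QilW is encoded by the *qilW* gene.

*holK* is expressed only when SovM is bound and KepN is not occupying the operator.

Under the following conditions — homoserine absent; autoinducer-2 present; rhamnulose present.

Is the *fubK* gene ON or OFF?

Rhamnulose is present, so FenD is active.
No repressor is bound and FenD is active, so *sovM* is transcribed.
So SovM is produced and active.
Autoinducer-2 is present, so KepN is active.
With repressor KepN bound, *holK* is not transcribed.
So HolK is not produced.
With no repressor bound, *ulmS* is transcribed.
So UlmS is produced and active.
Homoserine is absent, so HaxM is inactive.
No repressor is bound and UlmS is active, so *qilW* is transcribed.
So QilW is produced and active.
With repressor QilW bound, *fubK* is not transcribed.

OFF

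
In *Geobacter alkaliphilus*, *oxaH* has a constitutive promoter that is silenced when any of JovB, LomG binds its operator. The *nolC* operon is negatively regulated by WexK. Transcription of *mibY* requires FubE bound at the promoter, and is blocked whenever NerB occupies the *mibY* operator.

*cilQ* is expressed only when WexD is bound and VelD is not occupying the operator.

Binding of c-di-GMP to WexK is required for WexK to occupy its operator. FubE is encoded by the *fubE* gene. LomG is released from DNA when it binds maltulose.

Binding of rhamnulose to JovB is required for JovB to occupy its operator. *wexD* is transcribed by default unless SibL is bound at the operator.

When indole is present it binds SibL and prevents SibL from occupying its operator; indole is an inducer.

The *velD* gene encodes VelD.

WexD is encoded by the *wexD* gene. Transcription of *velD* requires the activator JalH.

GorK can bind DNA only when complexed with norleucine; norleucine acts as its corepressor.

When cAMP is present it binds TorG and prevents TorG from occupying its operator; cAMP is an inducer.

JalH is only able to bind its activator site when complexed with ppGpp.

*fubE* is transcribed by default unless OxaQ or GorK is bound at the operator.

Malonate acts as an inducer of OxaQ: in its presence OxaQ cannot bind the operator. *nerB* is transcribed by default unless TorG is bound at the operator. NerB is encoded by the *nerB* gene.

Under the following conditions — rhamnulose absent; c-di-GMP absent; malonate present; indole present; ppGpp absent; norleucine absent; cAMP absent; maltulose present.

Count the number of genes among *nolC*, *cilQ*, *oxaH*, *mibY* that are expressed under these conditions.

4

c-di-GMP is absent, so WexK is inactive.
With no repressor bound, *nolC* is transcribed.
→ *nolC* is ON.
ppGpp is absent, so JalH is inactive.
Required activator JalH is absent, so *velD* is not transcribed.
So VelD is not produced.
Indole is present, so SibL is inactive.
With no repressor bound, *wexD* is transcribed.
So WexD is produced and active.
No repressor is bound and WexD is active, so *cilQ* is transcribed.
→ *cilQ* is ON.
Rhamnulose is absent, so JovB is inactive.
Maltulose is present, so LomG is inactive.
With no repressor bound, *oxaH* is transcribed.
→ *oxaH* is ON.
Malonate is present, so OxaQ is inactive.
Norleucine is absent, so GorK is inactive.
With no repressor bound, *fubE* is transcribed.
So FubE is produced and active.
cAMP is absent, so TorG is active.
With repressor TorG bound, *nerB* is not transcribed.
So NerB is not produced.
No repressor is bound and FubE is active, so *mibY* is transcribed.
→ *mibY* is ON.
4 of the 4 genes are transcribed.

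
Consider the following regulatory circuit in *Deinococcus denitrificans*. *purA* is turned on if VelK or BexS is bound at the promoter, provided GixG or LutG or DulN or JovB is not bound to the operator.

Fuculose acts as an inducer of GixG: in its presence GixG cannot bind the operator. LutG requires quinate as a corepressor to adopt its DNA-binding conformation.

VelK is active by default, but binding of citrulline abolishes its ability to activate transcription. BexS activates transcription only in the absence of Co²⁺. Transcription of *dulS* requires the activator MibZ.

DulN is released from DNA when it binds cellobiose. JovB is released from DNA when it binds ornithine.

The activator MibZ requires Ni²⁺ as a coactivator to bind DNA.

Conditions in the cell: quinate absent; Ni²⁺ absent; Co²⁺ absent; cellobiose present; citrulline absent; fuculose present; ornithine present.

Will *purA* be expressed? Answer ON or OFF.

ON

Fuculose is present, so GixG is inactive.
Quinate is absent, so LutG is inactive.
Cellobiose is present, so DulN is inactive.
Citrulline is absent, so VelK is active.
Co²⁺ is absent, so BexS is active.
Ornithine is present, so JovB is inactive.
Activator VelK is present, so *purA* is transcribed.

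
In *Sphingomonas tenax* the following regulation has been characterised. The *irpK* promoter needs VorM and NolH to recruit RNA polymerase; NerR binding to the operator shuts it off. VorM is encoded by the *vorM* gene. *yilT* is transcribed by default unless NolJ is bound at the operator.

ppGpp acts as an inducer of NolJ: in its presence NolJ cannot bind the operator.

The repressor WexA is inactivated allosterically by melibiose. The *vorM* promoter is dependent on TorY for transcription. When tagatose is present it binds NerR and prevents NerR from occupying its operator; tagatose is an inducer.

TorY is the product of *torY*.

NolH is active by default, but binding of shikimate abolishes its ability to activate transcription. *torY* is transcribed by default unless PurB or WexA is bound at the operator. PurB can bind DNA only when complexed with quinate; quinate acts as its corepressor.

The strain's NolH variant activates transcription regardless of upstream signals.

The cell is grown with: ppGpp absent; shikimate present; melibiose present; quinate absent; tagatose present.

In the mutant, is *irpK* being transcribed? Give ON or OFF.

ON

Tagatose is present, so NerR is inactive.
Quinate is absent, so PurB is inactive.
Melibiose is present, so WexA is inactive.
With no repressor bound, *torY* is transcribed.
So TorY is produced and active.
No repressor is bound and TorY is active, so *vorM* is transcribed.
So VorM is produced and active.
NolH is constitutively active in this strain.
No repressor is bound and VorM and NolH are active, so *irpK* is transcribed.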